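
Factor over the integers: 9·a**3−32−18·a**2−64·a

(3·a+2)·(3·a+4)·(a−4)

By the rational root theorem, a = −2/3 is a root, so (3·a+2) is a factor; dividing leaves 3·a**2−8·a−16.
The remaining quadratic factors as (3·a+4)(a−4).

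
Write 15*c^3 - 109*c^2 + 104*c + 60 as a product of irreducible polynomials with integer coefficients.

Testing divisors of the constant over divisors of the leading coefficient, c = 6 is a root, so (c - 6) divides it; the quotient is 15*c^2 - 19*c - 10.
The remaining quadratic factors as (3*c - 5)(5*c + 2).

(3*c - 5)*(5*c + 2)*(c - 6)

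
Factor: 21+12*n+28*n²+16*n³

(4*n+7)*(4*n²+3)

Group as (16*n³+12*n) + (28*n²+21) = 4*n*(4*n²+3) + 7*(4*n²+3).
Both groups share the factor (4*n²+3).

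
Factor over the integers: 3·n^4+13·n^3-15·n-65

Group as (3·n^4-15·n) + (13·n^3-65) = 3·n·(n^3-5) + 13·(n^3-5).
Both groups share the factor (n^3-5).

(3·n+13)·(n^3-5)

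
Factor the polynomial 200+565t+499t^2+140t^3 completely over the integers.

Testing divisors of the constant over divisors of the leading coefficient, t = -8/5 is a root, so (5t+8) is a factor; dividing leaves 28t^2+55t+25.
The remaining quadratic factors as (7t+5)(4t+5).

(4t+5)(5t+8)(7t+5)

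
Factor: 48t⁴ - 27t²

Every term has a factor of 3t². Then 16t² - 9 = (4t)² − (3)².

3t²(4t + 3)(4t - 3)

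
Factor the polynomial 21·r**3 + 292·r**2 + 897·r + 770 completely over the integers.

(3·r + 7)·(7·r + 11)·(r + 10)

Among the possible rational roots, r = -11/7 is a root, so (7·r + 11) divides it; the quotient is 3·r**2 + 37·r + 70.
The remaining quadratic factors as (r + 10)(3·r + 7).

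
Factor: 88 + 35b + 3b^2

Need a pair with product 3·88 = 264 and sum 35: that's 11 and 24.
Split the middle term: 3b^2 + 11b + 24b + 88 = b(3b + 11) + 8(3b + 11).

(3b + 11)(b + 8)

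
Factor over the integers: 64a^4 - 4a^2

4a^2(4a + 1)(4a - 1)

Pull out the common factor 4a^2; 16a^2 - 1 is a difference of squares.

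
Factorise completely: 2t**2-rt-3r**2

-(3r-2t)(r+t)

Group: -3r(r+t) + 2t(r+t); both groups contain (r+t).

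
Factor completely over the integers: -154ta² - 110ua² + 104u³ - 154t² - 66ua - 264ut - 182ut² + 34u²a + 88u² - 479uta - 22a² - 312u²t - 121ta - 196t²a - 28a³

(2u - 7t - 2a)(13u + 14a + 11)(4u + 2t + a)

Group: 4u(26u² - 91ut + 2ua + 22u - 98ta - 77t - 28a² - 22a) + (2t + a)(26u² - 91ut + 2ua + 22u - 98ta - 77t - 28a² - 22a); both groups contain (26u² - 91ut + 2ua + 22u - 98ta - 77t - 28a² - 22a), so (4u + 2t + a) is a factor with cofactor 26u² - 91ut + 2ua + 22u - 98ta - 77t - 28a² - 22a.
The cofactor groups again: 26u² - 91ut + 2ua + 22u - 98ta - 77t - 28a² - 22a = 2u(13u + 14a + 11) + (-7t - 2a)(13u + 14a + 11); both groups contain (13u + 14a + 11), giving (2u - 7t - 2a)(13u + 14a + 11).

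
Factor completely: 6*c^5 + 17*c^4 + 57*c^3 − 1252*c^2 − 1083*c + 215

Testing divisors of the constant over divisors of the leading coefficient, c = −1 is a root, so (c + 1) divides it; the quotient is 6*c^4 + 11*c^3 + 46*c^2 − 1298*c + 215.
Continuing, c = 1/6 is a root, so (6*c − 1) is a factor; dividing leaves c^3 + 2*c^2 + 8*c − 215.
Continuing, c = 5 is a root, giving the factor (c − 5) and quotient c^2 + 7*c + 43.
The quadratic c^2 + 7*c + 43 has discriminant −123 < 0 and is irreducible over ℤ.

(6*c − 1)*(c + 1)*(c − 5)*(c^2 + 7*c + 43)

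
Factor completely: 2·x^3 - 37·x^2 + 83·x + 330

(2·x - 11)·(x + 2)·(x - 15)

Trying the rational-root candidates, x = 15 is a root, giving the factor (x - 15) and quotient 2·x^2 - 7·x - 22.
The remaining quadratic factors as (x + 2)(2·x - 11).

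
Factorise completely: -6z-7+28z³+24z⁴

Group as (24z⁴-6z) + (28z³-7) = 6z(4z³-1) + 7(4z³-1).
Both groups share the factor (4z³-1).

(6z+7)(4z³-1)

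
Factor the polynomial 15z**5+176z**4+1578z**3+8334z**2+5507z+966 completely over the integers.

Among the possible rational roots, z = -7 is a root, giving the factor (z+7) and quotient 15z**4+71z**3+1081z**2+767z+138.
Then z = -2/5 is a root, so (5z+2) is a factor; dividing leaves 3z**3+13z**2+211z+69.
Then z = -1/3 is a root, giving the factor (3z+1) and quotient z**2+4z+69.
The quadratic z**2+4z+69 has discriminant -260 < 0 and is irreducible over ℤ.

(3z+1)(5z+2)(z+7)(z**2+4z+69)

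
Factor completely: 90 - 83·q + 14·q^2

(2·q - 9)·(7·q - 10)

Need a pair with product 14·90 = 1260 and sum -83: that's -63 and -20.
Split the middle term: 14·q^2 - 63·q - 20·q + 90 = 7·q·(2·q - 9) - 10·(2·q - 9).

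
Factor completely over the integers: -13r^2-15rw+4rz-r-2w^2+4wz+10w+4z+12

Group: -r(13r+2w-4z-12) + (-w-1)(13r+2w-4z-12); both groups contain (13r+2w-4z-12).

-(13r+2w-4z-12)(r+w+1)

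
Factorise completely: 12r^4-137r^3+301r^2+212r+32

Trying the rational-root candidates, r = -1/3 is a root, giving the factor (3r+1) and quotient 4r^3-47r^2+116r+32.
Continuing, r = 4 is a root, so (r-4) divides it; the quotient is 4r^2-31r-8.
The remaining quadratic factors as (4r+1)(r-8).

(3r+1)(4r+1)(r-4)(r-8)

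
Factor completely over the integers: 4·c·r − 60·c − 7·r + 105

Group as (4·c·r − 60·c) + (−7·r + 105) = 4·c·(r − 15) − 7·(r − 15).
Both groups share the factor (r − 15).

(4·c − 7)·(r − 15)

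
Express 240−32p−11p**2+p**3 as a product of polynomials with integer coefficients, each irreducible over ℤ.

(p+5)(p−12)(p−4)

Among the possible rational roots, p = −5 is a root, so (p+5) is a factor; dividing leaves p**2−16p+48.
The remaining quadratic factors as (p−12)(p−4).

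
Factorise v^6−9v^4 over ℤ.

Pull out the common factor v^4, leaving v^2−9.
Recognize a difference of squares with the parts v and 3.

v^4(v+3)(v−3)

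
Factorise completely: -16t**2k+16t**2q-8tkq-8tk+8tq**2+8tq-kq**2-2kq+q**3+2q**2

Group: 4t(-4tk+4tq-kq+q**2) + (q+2)(-4tk+4tq-kq+q**2); both groups contain (-4tk+4tq-kq+q**2), so (4t+q+2) is a factor with cofactor -4tk+4tq-kq+q**2.
The cofactor groups again: -4tk+4tq-kq+q**2 = -k(4t+q) + q(4t+q); both groups contain (4t+q), giving -(k-q)(4t+q).

-(k-q)(4t+q)(4t+q+2)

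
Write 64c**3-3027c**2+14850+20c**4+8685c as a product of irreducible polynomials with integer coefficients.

Among the possible rational roots, c = 15/2 is a root, so (2c-15) divides it; the quotient is 10c**3+107c**2-711c-990.
Continuing, c = 11/2 is a root, so (2c-11) is a factor; dividing leaves 5c**2+81c+90.
The remaining quadratic factors as (5c+6)(c+15).

(2c-11)(2c-15)(5c+6)(c+15)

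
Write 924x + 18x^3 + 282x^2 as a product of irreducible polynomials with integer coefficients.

Pull out the common factor 6x, then factor the remaining trinomial.

6x(3x + 14)(x + 11)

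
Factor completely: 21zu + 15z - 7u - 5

(3z - 1)(7u + 5)

Group as (21zu + 15z) + (-7u - 5) = 3z(7u + 5) - (7u + 5).
Both groups share the factor (7u + 5).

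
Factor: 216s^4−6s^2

Factor out 6s^2, leaving 36s^2−1, which is a difference of two squares.

6s^2(6s+1)(6s−1)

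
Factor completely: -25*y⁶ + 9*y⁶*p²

y⁶*(3*p + 5)*(3*p - 5)

Factor out y⁶ first: what remains is 9*p² - 25.
Recognize a difference of squares with the parts 3*p and 5.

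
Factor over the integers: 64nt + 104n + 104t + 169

(8n + 13)(8t + 13)

Group as (64nt + 104n) + (104t + 169) = 8n(8t + 13) + 13(8t + 13).
Both groups share the factor (8t + 13).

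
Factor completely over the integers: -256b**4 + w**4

Difference of squares twice: with A = w and B = 4b, A⁴ − B⁴ = (A² − B²)(A² + B²), and A² − B² factors again.

(w - 4b)(w + 4b)(w**2 + 16b**2)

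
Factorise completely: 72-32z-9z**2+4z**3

(4z-9)(z**2-8)

Group as (4z**3-32z) + (-9z**2+72) = 4z(z**2-8) - 9(z**2-8).
Both groups share the factor (z**2-8).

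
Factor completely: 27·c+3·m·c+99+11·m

Group as (3·m·c+11·m) + (27·c+99) = m·(3·c+11) + 9·(3·c+11).
Both groups share the factor (3·c+11).

(3·c+11)·(m+9)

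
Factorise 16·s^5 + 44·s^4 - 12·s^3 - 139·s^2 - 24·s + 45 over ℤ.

(2·s - 1)·(2·s - 3)·(4·s + 3)·(s^2 + 4·s + 5)

Trying the rational-root candidates, s = -3/4 is a root, giving the factor (4·s + 3) and quotient 4·s^4 + 8·s^3 - 9·s^2 - 28·s + 15.
Continuing, s = 1/2 is a root, so (2·s - 1) divides it; the quotient is 2·s^3 + 5·s^2 - 2·s - 15.
Then s = 3/2 is a root, giving the factor (2·s - 3) and quotient s^2 + 4·s + 5.
The quadratic s^2 + 4·s + 5 has discriminant -4 < 0 and is irreducible over ℤ.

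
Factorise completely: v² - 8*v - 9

(v + 1)*(v - 9)

Two integers with product -9 and sum -8 are 1 and -9.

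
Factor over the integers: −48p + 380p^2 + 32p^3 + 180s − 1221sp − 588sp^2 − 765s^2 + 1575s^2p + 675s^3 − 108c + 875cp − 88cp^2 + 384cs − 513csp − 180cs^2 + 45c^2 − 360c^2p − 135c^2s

−(5c + 15s − p − 12)(3s + 8p − 1)(9c − 15s + 4p)

Group: 3s(−45c^2 − 60cs − 11cp + 108c + 225s^2 − 75sp − 180s + 4p^2 + 48p) + (8p − 1)(−45c^2 − 60cs − 11cp + 108c + 225s^2 − 75sp − 180s + 4p^2 + 48p); both groups contain (−45c^2 − 60cs − 11cp + 108c + 225s^2 − 75sp − 180s + 4p^2 + 48p), so (3s + 8p − 1) is a factor with cofactor −45c^2 − 60cs − 11cp + 108c + 225s^2 − 75sp − 180s + 4p^2 + 48p.
The cofactor groups again: −45c^2 − 60cs − 11cp + 108c + 225s^2 − 75sp − 180s + 4p^2 + 48p = −9c(5c + 15s − p − 12) + (15s − 4p)(5c + 15s − p − 12); both groups contain (5c + 15s − p − 12), giving −(9c − 15s + 4p)(5c + 15s − p − 12).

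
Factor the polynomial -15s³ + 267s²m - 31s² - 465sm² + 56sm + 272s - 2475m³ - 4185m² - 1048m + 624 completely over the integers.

Group: 3s(-5s² + 64sm - 32s + 165m² + 136m - 48) + (-15m - 13)(-5s² + 64sm - 32s + 165m² + 136m - 48); both groups contain (-5s² + 64sm - 32s + 165m² + 136m - 48), so (3s - 15m - 13) is a factor with cofactor -5s² + 64sm - 32s + 165m² + 136m - 48.
The cofactor groups again: -5s² + 64sm - 32s + 165m² + 136m - 48 = -s(5s + 11m + 12) + (15m - 4)(5s + 11m + 12); both groups contain (5s + 11m + 12), giving -(s - 15m + 4)(5s + 11m + 12).

-(3s - 15m - 13)(s - 15m + 4)(5s + 11m + 12)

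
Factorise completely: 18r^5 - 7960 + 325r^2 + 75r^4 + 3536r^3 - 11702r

By the rational root theorem, r = -5/6 is a root, so (6r + 5) divides it; the quotient is 3r^4 + 10r^3 + 581r^2 - 430r - 1592.
Next, r = -4/3 is a root, so (3r + 4) is a factor; dividing leaves r^3 + 2r^2 + 191r - 398.
Next, r = 2 is a root, so (r - 2) is a factor; dividing leaves r^2 + 4r + 199.
The quadratic r^2 + 4r + 199 has discriminant -780 < 0 and is irreducible over ℤ.

(3r + 4)(6r + 5)(r - 2)(r^2 + 4r + 199)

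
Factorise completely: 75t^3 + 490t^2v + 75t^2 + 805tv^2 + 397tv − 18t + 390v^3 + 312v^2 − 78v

Group: 3t(25t^2 + 55tv + 25t + 30v^2 + 24v − 6) + 13v(25t^2 + 55tv + 25t + 30v^2 + 24v − 6); both groups contain (25t^2 + 55tv + 25t + 30v^2 + 24v − 6), so (3t + 13v) is a factor with cofactor 25t^2 + 55tv + 25t + 30v^2 + 24v − 6.
The cofactor groups again: 25t^2 + 55tv + 25t + 30v^2 + 24v − 6 = 5t(5t + 5v − 1) + (6v + 6)(5t + 5v − 1); both groups contain (5t + 5v − 1), giving (5t + 6v + 6)(5t + 5v − 1).

(3t + 13v)(5t + 5v − 1)(5t + 6v + 6)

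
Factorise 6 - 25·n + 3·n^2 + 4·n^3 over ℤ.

(4·n - 1)·(n + 3)·(n - 2)

Among the possible rational roots, n = 2 is a root, so (n - 2) divides it; the quotient is 4·n^2 + 11·n - 3.
The remaining quadratic factors as (n + 3)(4·n - 1).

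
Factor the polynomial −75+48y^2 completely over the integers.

3(4y+5)(4y−5)

Factor out 3, leaving 16y^2−25, which is a difference of two squares.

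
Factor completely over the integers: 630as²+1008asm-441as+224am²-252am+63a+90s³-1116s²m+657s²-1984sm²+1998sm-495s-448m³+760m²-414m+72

Group: 15s(42as+56am-21a+6s²-76sm+45s-112m²+106m-24) + (4m-3)(42as+56am-21a+6s²-76sm+45s-112m²+106m-24); both groups contain (42as+56am-21a+6s²-76sm+45s-112m²+106m-24), so (15s+4m-3) is a factor with cofactor 42as+56am-21a+6s²-76sm+45s-112m²+106m-24.
The cofactor groups again: 42as+56am-21a+6s²-76sm+45s-112m²+106m-24 = 6s(7a+s-14m+8) + (8m-3)(7a+s-14m+8); both groups contain (7a+s-14m+8), giving (6s+8m-3)(7a+s-14m+8).

(15s+4m-3)(7a+s-14m+8)(6s+8m-3)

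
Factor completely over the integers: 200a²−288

Every term has a factor of 8. Then 25a²−36 = (5a)² − (6)².

8(5a+6)(5a−6)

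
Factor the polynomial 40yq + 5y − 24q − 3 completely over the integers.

(5y − 3)(8q + 1)

Group as (40yq + 5y) + (−24q − 3) = 5y(8q + 1) − 3(8q + 1).
Both groups share the factor (8q + 1).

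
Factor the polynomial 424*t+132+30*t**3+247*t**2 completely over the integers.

(5*t+2)*(6*t+11)*(t+6)

Trying the rational-root candidates, t = −2/5 is a root, so (5*t+2) divides it; the quotient is 6*t**2+47*t+66.
The remaining quadratic factors as (6*t+11)(t+6).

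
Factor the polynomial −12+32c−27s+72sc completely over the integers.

(8c−3)(9s+4)

Group as (72sc−27s) + (32c−12) = 9s(8c−3) + 4(8c−3).
Both groups share the factor (8c−3).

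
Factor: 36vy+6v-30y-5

Group as (36vy+6v) + (-30y-5) = 6v(6y+1) - 5(6y+1).
Both groups share the factor (6y+1).

(6v-5)(6y+1)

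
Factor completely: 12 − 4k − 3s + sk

Group as (sk − 3s) + (−4k + 12) = s(k − 3) − 4(k − 3).
Both groups share the factor (k − 3).

(k − 3)(s − 4)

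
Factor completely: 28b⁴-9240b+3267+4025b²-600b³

Among the possible rational roots, b = 3/7 is a root, so (7b-3) is a factor; dividing leaves 4b³-84b²+539b-1089.
Next, b = 9/2 is a root, so (2b-9) is a factor; dividing leaves 2b²-33b+121.
The remaining quadratic factors as (b-11)(2b-11).

(2b-11)(2b-9)(7b-3)(b-11)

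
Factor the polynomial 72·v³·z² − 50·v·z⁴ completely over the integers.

Pull out the common factor 2·v·z²; 36·v² − 25·z² is a difference of squares.

2·v·z²·(6·v + 5·z)·(6·v − 5·z)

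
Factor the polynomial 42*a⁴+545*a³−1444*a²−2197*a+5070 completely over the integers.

Trying the rational-root candidates, a = 13/7 is a root, so (7*a−13) divides it; the quotient is 6*a³+89*a²−41*a−390.
Then a = −2 is a root, so (a+2) divides it; the quotient is 6*a²+77*a−195.
The remaining quadratic factors as (6*a−13)(a+15).

(6*a−13)*(7*a−13)*(a+15)*(a+2)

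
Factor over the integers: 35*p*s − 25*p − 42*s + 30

(5*p − 6)*(7*s − 5)

Group as (35*p*s − 25*p) + (−42*s + 30) = 5*p*(7*s − 5) − 6*(7*s − 5).
Both groups share the factor (7*s − 5).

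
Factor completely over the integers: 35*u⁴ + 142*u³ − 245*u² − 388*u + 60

Testing divisors of the constant over divisors of the leading coefficient, u = 1/7 is a root, so (7*u − 1) is a factor; dividing leaves 5*u³ + 21*u² − 32*u − 60.
Next, u = −5 is a root, so (u + 5) divides it; the quotient is 5*u² − 4*u − 12.
The remaining quadratic factors as (5*u + 6)(u − 2).

(5*u + 6)*(7*u − 1)*(u + 5)*(u − 2)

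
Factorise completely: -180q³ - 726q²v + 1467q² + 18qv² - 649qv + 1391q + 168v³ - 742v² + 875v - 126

-(12q + 6v - 1)(15q - 7v + 14)(q + 4v - 9)

Group: q(-180q² - 6qv - 153q + 42v² - 91v + 14) + (4v - 9)(-180q² - 6qv - 153q + 42v² - 91v + 14); both groups contain (-180q² - 6qv - 153q + 42v² - 91v + 14), so (q + 4v - 9) is a factor with cofactor -180q² - 6qv - 153q + 42v² - 91v + 14.
The cofactor groups again: -180q² - 6qv - 153q + 42v² - 91v + 14 = -12q(15q - 7v + 14) + (-6v + 1)(15q - 7v + 14); both groups contain (15q - 7v + 14), giving -(12q + 6v - 1)(15q - 7v + 14).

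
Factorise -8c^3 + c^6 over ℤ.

c^3(c - 2)(c^2 + 2c + 4)

Factor out c^3 first: what remains is c^3 - 8.
Recognize a difference of cubes with the parts c and 2.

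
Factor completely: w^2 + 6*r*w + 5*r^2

Group: r*(5*r + w) + w*(5*r + w); both groups contain (5*r + w).

(5*r + w)*(r + w)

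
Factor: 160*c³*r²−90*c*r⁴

10*c*r²*(4*c+3*r)*(4*c−3*r)

Every term has a factor of 10*c*r². Then 16*c²−9*r² = (4*c)² − (3*r)².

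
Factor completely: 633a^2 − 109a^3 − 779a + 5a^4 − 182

(5a + 1)(a − 13)(a − 2)(a − 7)

Testing divisors of the constant over divisors of the leading coefficient, a = −1/5 is a root, so (5a + 1) divides it; the quotient is a^3 − 22a^2 + 131a − 182.
Next, a = 2 is a root, so (a − 2) is a factor; dividing leaves a^2 − 20a + 91.
The remaining quadratic factors as (a − 7)(a − 13).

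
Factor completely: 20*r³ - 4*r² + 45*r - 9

(5*r - 1)*(4*r² + 9)

Group as (20*r³ + 45*r) + (-4*r² - 9) = 5*r*(4*r² + 9) - (4*r² + 9).
Both groups share the factor (4*r² + 9).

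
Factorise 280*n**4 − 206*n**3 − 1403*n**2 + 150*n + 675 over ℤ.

(2*n − 5)*(4*n − 3)*(5*n + 9)*(7*n + 5)

Among the possible rational roots, n = −5/7 is a root, giving the factor (7*n + 5) and quotient 40*n**3 − 58*n**2 − 159*n + 135.
Continuing, n = −9/5 is a root, so (5*n + 9) divides it; the quotient is 8*n**2 − 26*n + 15.
The remaining quadratic factors as (4*n − 3)(2*n − 5).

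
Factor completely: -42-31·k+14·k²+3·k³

Testing divisors of the constant over divisors of the leading coefficient, k = -1 is a root, so (k+1) is a factor; dividing leaves 3·k²+11·k-42.
The remaining quadratic factors as (3·k-7)(k+6).

(3·k-7)·(k+1)·(k+6)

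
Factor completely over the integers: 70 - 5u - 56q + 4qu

Group as (4qu - 56q) + (-5u + 70) = 4q(u - 14) - 5(u - 14).
Both groups share the factor (u - 14).

(4q - 5)(u - 14)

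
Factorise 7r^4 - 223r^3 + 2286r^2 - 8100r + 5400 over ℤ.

(7r - 6)(r - 10)(r - 15)(r - 6)

Among the possible rational roots, r = 15 is a root, so (r - 15) is a factor; dividing leaves 7r^3 - 118r^2 + 516r - 360.
Continuing, r = 10 is a root, giving the factor (r - 10) and quotient 7r^2 - 48r + 36.
The remaining quadratic factors as (7r - 6)(r - 6).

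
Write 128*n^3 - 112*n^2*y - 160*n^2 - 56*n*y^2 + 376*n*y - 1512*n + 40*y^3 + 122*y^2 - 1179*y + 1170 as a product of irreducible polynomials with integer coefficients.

Group: 4*n*(32*n^2 - 12*n*y + 80*n - 20*y^2 + 89*y - 78) + (-2*y - 15)*(32*n^2 - 12*n*y + 80*n - 20*y^2 + 89*y - 78); both groups contain (32*n^2 - 12*n*y + 80*n - 20*y^2 + 89*y - 78), so (4*n - 2*y - 15) is a factor with cofactor 32*n^2 - 12*n*y + 80*n - 20*y^2 + 89*y - 78.
The cofactor groups again: 32*n^2 - 12*n*y + 80*n - 20*y^2 + 89*y - 78 = 8*n*(4*n - 4*y + 13) + (5*y - 6)*(4*n - 4*y + 13); both groups contain (4*n - 4*y + 13), giving (8*n + 5*y - 6)*(4*n - 4*y + 13).

(4*n - 2*y - 15)*(4*n - 4*y + 13)*(8*n + 5*y - 6)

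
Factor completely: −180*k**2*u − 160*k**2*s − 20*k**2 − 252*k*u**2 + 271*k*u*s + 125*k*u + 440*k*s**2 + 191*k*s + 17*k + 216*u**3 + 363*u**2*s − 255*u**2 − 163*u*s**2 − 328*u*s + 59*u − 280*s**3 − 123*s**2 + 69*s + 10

Group: 5*k*(−36*k*u − 32*k*s − 4*k − 72*u**2 − u*s + 37*u + 56*s**2 + 47*s + 5) + (−3*u − 5*s + 2)*(−36*k*u − 32*k*s − 4*k − 72*u**2 − u*s + 37*u + 56*s**2 + 47*s + 5); both groups contain (−36*k*u − 32*k*s − 4*k − 72*u**2 − u*s + 37*u + 56*s**2 + 47*s + 5), so (5*k − 3*u − 5*s + 2) is a factor with cofactor −36*k*u − 32*k*s − 4*k − 72*u**2 − u*s + 37*u + 56*s**2 + 47*s + 5.
The cofactor groups again: −36*k*u − 32*k*s − 4*k − 72*u**2 − u*s + 37*u + 56*s**2 + 47*s + 5 = −4*k*(9*u + 8*s + 1) + (−8*u + 7*s + 5)*(9*u + 8*s + 1); both groups contain (9*u + 8*s + 1), giving −(4*k + 8*u − 7*s − 5)*(9*u + 8*s + 1).

−(4*k + 8*u − 7*s − 5)*(5*k − 3*u − 5*s + 2)*(9*u + 8*s + 1)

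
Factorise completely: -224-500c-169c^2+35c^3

(5c+8)(7c+4)(c-7)

Testing divisors of the constant over divisors of the leading coefficient, c = -4/7 is a root, so (7c+4) divides it; the quotient is 5c^2-27c-56.
The remaining quadratic factors as (5c+8)(c-7).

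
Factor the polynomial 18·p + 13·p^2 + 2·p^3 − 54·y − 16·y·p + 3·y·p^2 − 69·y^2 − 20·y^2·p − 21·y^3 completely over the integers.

Group: 7·y·(−3·y^2 − 2·y·p − 6·y + p^2 + 2·p) + (2·p + 9)·(−3·y^2 − 2·y·p − 6·y + p^2 + 2·p); both groups contain (−3·y^2 − 2·y·p − 6·y + p^2 + 2·p), so (7·y + 2·p + 9) is a factor with cofactor −3·y^2 − 2·y·p − 6·y + p^2 + 2·p.
The cofactor groups again: −3·y^2 − 2·y·p − 6·y + p^2 + 2·p = −3·y·(y + p + 2) + p·(y + p + 2); both groups contain (y + p + 2), giving −(3·y − p)·(y + p + 2).

−(3·y − p)·(7·y + 2·p + 9)·(y + p + 2)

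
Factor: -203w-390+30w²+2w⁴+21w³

Among the possible rational roots, w = 3 is a root, so (w-3) is a factor; dividing leaves 2w³+27w²+111w+130.
Continuing, w = -5 is a root, so (w+5) divides it; the quotient is 2w²+17w+26.
The remaining quadratic factors as (w+2)(2w+13).

(2w+13)(w+2)(w+5)(w-3)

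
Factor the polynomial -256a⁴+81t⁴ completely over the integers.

Write as (9t²)² − (16a²)², then factor 9t²-16a² once more.

(3t-4a)(3t+4a)(9t²+16a²)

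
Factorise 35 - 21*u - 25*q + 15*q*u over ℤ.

Group as (15*q*u - 25*q) + (-21*u + 35) = 5*q*(3*u - 5) - 7*(3*u - 5).
Both groups share the factor (3*u - 5).

(3*u - 5)*(5*q - 7)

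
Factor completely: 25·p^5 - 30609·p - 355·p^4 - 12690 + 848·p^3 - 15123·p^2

By the rational root theorem, p = -6/5 is a root, so (5·p + 6) divides it; the quotient is 5·p^4 - 77·p^3 + 262·p^2 - 3339·p - 2115.
Next, p = -3/5 is a root, giving the factor (5·p + 3) and quotient p^3 - 16·p^2 + 62·p - 705.
Continuing, p = 15 is a root, giving the factor (p - 15) and quotient p^2 - p + 47.
The quadratic p^2 - p + 47 has discriminant -187 < 0 and is irreducible over ℤ.

(5·p + 3)·(5·p + 6)·(p - 15)·(p^2 - p + 47)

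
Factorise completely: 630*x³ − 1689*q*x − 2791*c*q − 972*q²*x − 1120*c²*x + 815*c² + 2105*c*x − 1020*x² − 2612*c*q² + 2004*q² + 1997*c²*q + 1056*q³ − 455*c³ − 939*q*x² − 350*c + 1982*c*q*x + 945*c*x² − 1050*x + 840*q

Group: 7*c*(−65*c² + 211*c*q − 225*c*x + 70*c − 132*q² + 237*q*x − 168*q − 90*x² + 210*x) + (−8*q − 7*x − 5)*(−65*c² + 211*c*q − 225*c*x + 70*c − 132*q² + 237*q*x − 168*q − 90*x² + 210*x); both groups contain (−65*c² + 211*c*q − 225*c*x + 70*c − 132*q² + 237*q*x − 168*q − 90*x² + 210*x), so (7*c − 8*q − 7*x − 5) is a factor with cofactor −65*c² + 211*c*q − 225*c*x + 70*c − 132*q² + 237*q*x − 168*q − 90*x² + 210*x.
The cofactor groups again: −65*c² + 211*c*q − 225*c*x + 70*c − 132*q² + 237*q*x − 168*q − 90*x² + 210*x = −13*c*(5*c − 12*q + 15*x) + (11*q − 6*x + 14)*(5*c − 12*q + 15*x); both groups contain (5*c − 12*q + 15*x), giving −(13*c − 11*q + 6*x − 14)*(5*c − 12*q + 15*x).

−(13*c − 11*q + 6*x − 14)*(5*c − 12*q + 15*x)*(7*c − 8*q − 7*x − 5)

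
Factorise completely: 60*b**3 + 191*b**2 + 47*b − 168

Trying the rational-root candidates, b = −7/3 is a root, giving the factor (3*b + 7) and quotient 20*b**2 + 17*b − 24.
The remaining quadratic factors as (5*b + 8)(4*b − 3).

(3*b + 7)*(4*b − 3)*(5*b + 8)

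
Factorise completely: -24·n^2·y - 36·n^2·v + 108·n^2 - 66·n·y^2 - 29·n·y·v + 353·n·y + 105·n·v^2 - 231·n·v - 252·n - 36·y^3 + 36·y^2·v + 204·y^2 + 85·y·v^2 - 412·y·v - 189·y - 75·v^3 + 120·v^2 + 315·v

Group: 4·n·(-6·n·y - 9·n·v + 27·n - 12·y^2 - 8·y·v + 68·y + 15·v^2 - 24·v - 63) + (3·y - 5·v)·(-6·n·y - 9·n·v + 27·n - 12·y^2 - 8·y·v + 68·y + 15·v^2 - 24·v - 63); both groups contain (-6·n·y - 9·n·v + 27·n - 12·y^2 - 8·y·v + 68·y + 15·v^2 - 24·v - 63), so (4·n + 3·y - 5·v) is a factor with cofactor -6·n·y - 9·n·v + 27·n - 12·y^2 - 8·y·v + 68·y + 15·v^2 - 24·v - 63.
The cofactor groups again: -6·n·y - 9·n·v + 27·n - 12·y^2 - 8·y·v + 68·y + 15·v^2 - 24·v - 63 = -3·n·(2·y + 3·v - 9) + (-6·y + 5·v + 7)·(2·y + 3·v - 9); both groups contain (2·y + 3·v - 9), giving -(3·n + 6·y - 5·v - 7)·(2·y + 3·v - 9).

-(3·n + 6·y - 5·v - 7)·(2·y + 3·v - 9)·(4·n + 3·y - 5·v)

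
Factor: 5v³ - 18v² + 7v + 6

(5v + 2)(v - 1)(v - 3)

Trying the rational-root candidates, v = 1 is a root, giving the factor (v - 1) and quotient 5v² - 13v - 6.
The remaining quadratic factors as (v - 3)(5v + 2).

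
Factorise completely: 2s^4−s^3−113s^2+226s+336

Testing divisors of the constant over divisors of the leading coefficient, s = −1 is a root, so (s+1) divides it; the quotient is 2s^3−3s^2−110s+336.
Next, s = 7/2 is a root, so (2s−7) is a factor; dividing leaves s^2+2s−48.
The remaining quadratic factors as (s−6)(s+8).

(2s−7)(s+1)(s+8)(s−6)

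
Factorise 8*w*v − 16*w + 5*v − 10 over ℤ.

(8*w + 5)*(v − 2)

Group as (8*w*v − 16*w) + (5*v − 10) = 8*w*(v − 2) + 5*(v − 2).
Both groups share the factor (v − 2).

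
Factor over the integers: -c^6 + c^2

Factor out c^2 first: what remains is -c^4 + 1.
Recognize a difference of squares with the parts 1 and c^2.
-c^2 + 1 is again a difference of squares: (-c + 1)(c + 1).

-c^2(c + 1)(c - 1)(c^2 + 1)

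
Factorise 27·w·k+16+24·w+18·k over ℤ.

Group as (27·w·k+24·w) + (18·k+16) = 3·w·(9·k+8) + 2·(9·k+8).
Both groups share the factor (9·k+8).

(3·w+2)·(9·k+8)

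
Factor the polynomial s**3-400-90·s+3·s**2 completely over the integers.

(s+5)·(s+8)·(s-10)

Trying the rational-root candidates, s = -5 is a root, so (s+5) is a factor; dividing leaves s**2-2·s-80.
The remaining quadratic factors as (s+8)(s-10).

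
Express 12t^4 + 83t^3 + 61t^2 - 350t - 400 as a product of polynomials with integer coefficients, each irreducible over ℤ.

By the rational root theorem, t = -5 is a root, so (t + 5) divides it; the quotient is 12t^3 + 23t^2 - 54t - 80.
Then t = -5/4 is a root, so (4t + 5) divides it; the quotient is 3t^2 + 2t - 16.
The remaining quadratic factors as (3t + 8)(t - 2).

(3t + 8)(4t + 5)(t + 5)(t - 2)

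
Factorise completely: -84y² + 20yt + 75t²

-(14y - 15t)(6y + 5t)

Group: -6y(14y - 15t) - 5t(14y - 15t); both groups contain (14y - 15t).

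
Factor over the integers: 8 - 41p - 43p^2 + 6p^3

(6p - 1)(p + 1)(p - 8)

Trying the rational-root candidates, p = 1/6 is a root, giving the factor (6p - 1) and quotient p^2 - 7p - 8.
The remaining quadratic factors as (p + 1)(p - 8).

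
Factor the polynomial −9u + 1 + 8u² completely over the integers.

Need a pair with product 8·1 = 8 and sum −9: that's −8 and −1.
Split the middle term: 8u² − 8u − u + 1 = 8u(u − 1) − (u − 1).

(8u − 1)(u − 1)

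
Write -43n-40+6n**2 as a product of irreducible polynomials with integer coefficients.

Need a pair with product 6·(-40) = -240 and sum -43: that's 5 and -48.
Split the middle term: 6n**2+5n - 48n-40 = n(6n+5) - 8(6n+5).

(6n+5)(n-8)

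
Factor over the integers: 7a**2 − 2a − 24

Need a pair with product 7·(−24) = −168 and sum −2: that's 12 and −14.
Split the middle term: 7a**2 + 12a − 14a − 24 = a(7a + 12) − 2(7a + 12).

(7a + 12)(a − 2)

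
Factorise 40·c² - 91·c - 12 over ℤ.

Need a pair with product 40·(-12) = -480 and sum -91: that's -96 and 5.
Split the middle term: 40·c² - 96·c + 5·c - 12 = 8·c·(5·c - 12) + (5·c - 12).

(5·c - 12)·(8·c + 1)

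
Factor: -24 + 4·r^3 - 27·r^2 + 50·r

By the rational root theorem, r = 2 is a root, giving the factor (r - 2) and quotient 4·r^2 - 19·r + 12.
The remaining quadratic factors as (4·r - 3)(r - 4).

(4·r - 3)·(r - 2)·(r - 4)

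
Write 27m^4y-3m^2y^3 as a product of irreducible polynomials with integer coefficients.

3m^2y(3m+y)(3m-y)

Every term has a factor of 3m^2y. Then 9m^2-y^2 = (3m)² − (y)².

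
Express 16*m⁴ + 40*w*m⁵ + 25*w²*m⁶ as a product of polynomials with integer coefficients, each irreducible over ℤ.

Pull out the common factor m⁴, leaving 25*w²*m² + 40*w*m + 16.
Recognize a perfect-square trinomial with the parts 5*w*m and 4.

m⁴*(5*w*m + 4)²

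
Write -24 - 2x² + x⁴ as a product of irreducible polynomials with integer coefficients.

Substitute u = x² to get a quadratic in u, then factor.
x² + 4 is irreducible over ℤ (sum of squares).
x² - 6 is irreducible over ℤ (6 is not a perfect square).

(x² + 4)(x² - 6)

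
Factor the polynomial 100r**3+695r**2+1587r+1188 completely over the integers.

Testing divisors of the constant over divisors of the leading coefficient, r = −12/5 is a root, so (5r+12) is a factor; dividing leaves 20r**2+91r+99.
The remaining quadratic factors as (5r+9)(4r+11).

(4r+11)(5r+12)(5r+9)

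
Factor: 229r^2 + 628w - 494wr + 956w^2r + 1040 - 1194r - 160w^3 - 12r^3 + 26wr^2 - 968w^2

Group: 10w(-16w^2 + 94wr - 84w + 12r^2 - 133r + 130) + (-r + 8)(-16w^2 + 94wr - 84w + 12r^2 - 133r + 130); both groups contain (-16w^2 + 94wr - 84w + 12r^2 - 133r + 130), so (10w - r + 8) is a factor with cofactor -16w^2 + 94wr - 84w + 12r^2 - 133r + 130.
The cofactor groups again: -16w^2 + 94wr - 84w + 12r^2 - 133r + 130 = -2w(8w + r - 10) + (12r - 13)(8w + r - 10); both groups contain (8w + r - 10), giving -(2w - 12r + 13)(8w + r - 10).

-(2w - 12r + 13)(10w - r + 8)(8w + r - 10)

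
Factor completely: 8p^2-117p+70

Need a pair with product 8·70 = 560 and sum -117: that's -112 and -5.
Split the middle term: 8p^2-112p - 5p+70 = 8p(p-14) - 5(p-14).

(8p-5)(p-14)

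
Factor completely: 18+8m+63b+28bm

(4m+9)(7b+2)

Group as (28bm+63b) + (8m+18) = 7b(4m+9) + 2(4m+9).
Both groups share the factor (4m+9).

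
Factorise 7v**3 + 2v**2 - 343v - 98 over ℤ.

Among the possible rational roots, v = -7 is a root, so (v + 7) divides it; the quotient is 7v**2 - 47v - 14.
The remaining quadratic factors as (7v + 2)(v - 7).

(7v + 2)(v + 7)(v - 7)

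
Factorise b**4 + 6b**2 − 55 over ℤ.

(b**2 + 11)(b**2 − 5)

Substitute u = b**2 to get a quadratic in u, then factor.
b**2 − 5 is irreducible over ℤ (5 is not a perfect square).
b**2 + 11 is irreducible over ℤ (always positive, so no real roots).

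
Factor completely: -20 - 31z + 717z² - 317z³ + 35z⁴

Trying the rational-root candidates, z = 1/5 is a root, so (5z - 1) is a factor; dividing leaves 7z³ - 62z² + 131z + 20.
Next, z = -1/7 is a root, giving the factor (7z + 1) and quotient z² - 9z + 20.
The remaining quadratic factors as (z - 4)(z - 5).

(5z - 1)(7z + 1)(z - 4)(z - 5)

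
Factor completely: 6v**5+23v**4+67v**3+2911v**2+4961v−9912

Among the possible rational roots, v = −8 is a root, so (v+8) divides it; the quotient is 6v**4−25v**3+267v**2+775v−1239.
Continuing, v = 7/6 is a root, giving the factor (6v−7) and quotient v**3−3v**2+41v+177.
Next, v = −3 is a root, so (v+3) divides it; the quotient is v**2−6v+59.
The quadratic v**2−6v+59 has discriminant −200 < 0 and is irreducible over ℤ.

(6v−7)(v+3)(v+8)(v**2−6v+59)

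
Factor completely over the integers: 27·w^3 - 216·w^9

Pull out the common factor 27·w^3, leaving -8·w^6 + 1.
Recognize a difference of cubes with the parts 1 and 2·w^2.

-27·w^3·(2·w^2 - 1)·(4·w^4 + 2·w^2 + 1)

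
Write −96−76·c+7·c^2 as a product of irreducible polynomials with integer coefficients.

(7·c+8)·(c−12)

Need a pair with product 7·(−96) = −672 and sum −76: that's 8 and −84.
Split the middle term: 7·c^2+8·c − 84·c−96 = c·(7·c+8) − 12·(7·c+8).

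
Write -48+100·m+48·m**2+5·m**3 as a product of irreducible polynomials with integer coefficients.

Among the possible rational roots, m = 2/5 is a root, so (5·m-2) divides it; the quotient is m**2+10·m+24.
The remaining quadratic factors as (m+4)(m+6).

(5·m-2)·(m+4)·(m+6)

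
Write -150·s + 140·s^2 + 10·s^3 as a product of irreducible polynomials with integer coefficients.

10·s·(s + 15)·(s - 1)

Pull out the common factor 10·s, then factor the remaining trinomial.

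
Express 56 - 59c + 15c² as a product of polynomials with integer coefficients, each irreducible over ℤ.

Need a pair with product 15·56 = 840 and sum -59: that's -24 and -35.
Split the middle term: 15c² - 24c - 35c + 56 = 3c(5c - 8) - 7(5c - 8).

(3c - 7)(5c - 8)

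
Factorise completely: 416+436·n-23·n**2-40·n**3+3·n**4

(3·n+8)·(n+1)·(n-13)·(n-4)

Among the possible rational roots, n = 4 is a root, so (n-4) divides it; the quotient is 3·n**3-28·n**2-135·n-104.
Continuing, n = -1 is a root, so (n+1) is a factor; dividing leaves 3·n**2-31·n-104.
The remaining quadratic factors as (3·n+8)(n-13).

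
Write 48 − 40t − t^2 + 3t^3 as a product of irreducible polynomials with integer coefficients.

(3t − 4)(t + 4)(t − 3)

Among the possible rational roots, t = 3 is a root, so (t − 3) is a factor; dividing leaves 3t^2 + 8t − 16.
The remaining quadratic factors as (3t − 4)(t + 4).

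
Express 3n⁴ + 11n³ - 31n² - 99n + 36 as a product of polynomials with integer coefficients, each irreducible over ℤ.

(3n - 1)(n + 3)(n + 4)(n - 3)

Testing divisors of the constant over divisors of the leading coefficient, n = -3 is a root, so (n + 3) is a factor; dividing leaves 3n³ + 2n² - 37n + 12.
Next, n = 1/3 is a root, so (3n - 1) divides it; the quotient is n² + n - 12.
The remaining quadratic factors as (n - 3)(n + 4).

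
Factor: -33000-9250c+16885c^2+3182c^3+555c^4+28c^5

By the rational root theorem, c = 10/7 is a root, giving the factor (7c-10) and quotient 4c^4+85c^3+576c^2+3235c+3300.
Continuing, c = -15 is a root, giving the factor (c+15) and quotient 4c^3+25c^2+201c+220.
Then c = -5/4 is a root, so (4c+5) divides it; the quotient is c^2+5c+44.
The quadratic c^2+5c+44 has discriminant -151 < 0 and is irreducible over ℤ.

(4c+5)(7c-10)(c+15)(c^2+5c+44)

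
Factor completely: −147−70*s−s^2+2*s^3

By the rational root theorem, s = −3 is a root, so (s+3) is a factor; dividing leaves 2*s^2−7*s−49.
The remaining quadratic factors as (2*s+7)(s−7).

(2*s+7)*(s+3)*(s−7)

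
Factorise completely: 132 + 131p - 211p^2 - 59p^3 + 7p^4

Among the possible rational roots, p = -3 is a root, giving the factor (p + 3) and quotient 7p^3 - 80p^2 + 29p + 44.
Then p = -4/7 is a root, so (7p + 4) divides it; the quotient is p^2 - 12p + 11.
The remaining quadratic factors as (p - 11)(p - 1).

(7p + 4)(p + 3)(p - 1)(p - 11)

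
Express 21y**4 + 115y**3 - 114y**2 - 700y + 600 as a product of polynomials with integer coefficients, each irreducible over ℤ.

(3y + 10)(7y - 6)(y + 5)(y - 2)

Testing divisors of the constant over divisors of the leading coefficient, y = -5 is a root, so (y + 5) is a factor; dividing leaves 21y**3 + 10y**2 - 164y + 120.
Continuing, y = 2 is a root, giving the factor (y - 2) and quotient 21y**2 + 52y - 60.
The remaining quadratic factors as (3y + 10)(7y - 6).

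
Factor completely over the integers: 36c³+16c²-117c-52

(9c+4)(4c²-13)

Group as (36c³-117c) + (16c²-52) = 9c(4c²-13) + 4(4c²-13).
Both groups share the factor (4c²-13).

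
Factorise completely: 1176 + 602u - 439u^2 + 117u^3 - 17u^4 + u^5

Among the possible rational roots, u = 6 is a root, so (u - 6) divides it; the quotient is u^4 - 11u^3 + 51u^2 - 133u - 196.
Continuing, u = 7 is a root, giving the factor (u - 7) and quotient u^3 - 4u^2 + 23u + 28.
Next, u = -1 is a root, giving the factor (u + 1) and quotient u^2 - 5u + 28.
The quadratic u^2 - 5u + 28 has discriminant -87 < 0 and is irreducible over ℤ.

(u + 1)(u - 6)(u - 7)(u^2 - 5u + 28)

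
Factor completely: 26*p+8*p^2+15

Need a pair with product 8·15 = 120 and sum 26: that's 6 and 20.
Split the middle term: 8*p^2+6*p + 20*p+15 = 2*p*(4*p+3) + 5*(4*p+3).

(2*p+5)*(4*p+3)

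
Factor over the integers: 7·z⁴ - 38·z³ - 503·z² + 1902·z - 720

(7·z - 3)·(z + 8)·(z - 10)·(z - 3)

Trying the rational-root candidates, z = 3 is a root, giving the factor (z - 3) and quotient 7·z³ - 17·z² - 554·z + 240.
Next, z = 3/7 is a root, so (7·z - 3) divides it; the quotient is z² - 2·z - 80.
The remaining quadratic factors as (z - 10)(z + 8).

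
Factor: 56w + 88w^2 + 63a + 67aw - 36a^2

-(4a - 11w - 7)(9a + 8w)

Group: -9a(4a - 11w - 7) - 8w(4a - 11w - 7); both groups contain (4a - 11w - 7).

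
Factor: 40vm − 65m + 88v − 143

Group as (40vm + 88v) + (−65m − 143) = 8v(5m + 11) − 13(5m + 11).
Both groups share the factor (5m + 11).

(5m + 11)(8v − 13)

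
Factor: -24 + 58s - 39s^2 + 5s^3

Trying the rational-root candidates, s = 1 is a root, so (s - 1) divides it; the quotient is 5s^2 - 34s + 24.
The remaining quadratic factors as (5s - 4)(s - 6).

(5s - 4)(s - 1)(s - 6)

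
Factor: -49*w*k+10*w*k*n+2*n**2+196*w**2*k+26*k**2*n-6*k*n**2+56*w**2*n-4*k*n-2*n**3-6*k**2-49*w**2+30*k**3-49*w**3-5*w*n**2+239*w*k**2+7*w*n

-(w-5*k-n+1)*(7*w+6*k-2*n)*(7*w+k+n)

Group: w*(-49*w**2-49*w*k+7*w*n-6*k**2-4*k*n+2*n**2) + (-5*k-n+1)*(-49*w**2-49*w*k+7*w*n-6*k**2-4*k*n+2*n**2); both groups contain (-49*w**2-49*w*k+7*w*n-6*k**2-4*k*n+2*n**2), so (w-5*k-n+1) is a factor with cofactor -49*w**2-49*w*k+7*w*n-6*k**2-4*k*n+2*n**2.
The cofactor groups again: -49*w**2-49*w*k+7*w*n-6*k**2-4*k*n+2*n**2 = -7*w*(7*w+k+n) + (-6*k+2*n)*(7*w+k+n); both groups contain (7*w+k+n), giving -(7*w+6*k-2*n)*(7*w+k+n).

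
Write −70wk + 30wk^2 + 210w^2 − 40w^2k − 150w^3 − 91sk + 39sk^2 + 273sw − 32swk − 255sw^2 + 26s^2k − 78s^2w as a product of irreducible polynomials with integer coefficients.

−(3w − k)(13s + 10w)(2s + 5w + 3k − 7)

Group: 13s(−6sw + 2sk − 15w^2 − 4wk + 21w + 3k^2 − 7k) + 10w(−6sw + 2sk − 15w^2 − 4wk + 21w + 3k^2 − 7k); both groups contain (−6sw + 2sk − 15w^2 − 4wk + 21w + 3k^2 − 7k), so (13s + 10w) is a factor with cofactor −6sw + 2sk − 15w^2 − 4wk + 21w + 3k^2 − 7k.
The cofactor groups again: −6sw + 2sk − 15w^2 − 4wk + 21w + 3k^2 − 7k = −3w(2s + 5w + 3k − 7) + k(2s + 5w + 3k − 7); both groups contain (2s + 5w + 3k − 7), giving −(3w − k)(2s + 5w + 3k − 7).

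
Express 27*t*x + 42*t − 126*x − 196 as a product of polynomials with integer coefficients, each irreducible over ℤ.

(3*t − 14)*(9*x + 14)

Group as (27*t*x + 42*t) + (−126*x − 196) = 3*t*(9*x + 14) − 14*(9*x + 14).
Both groups share the factor (9*x + 14).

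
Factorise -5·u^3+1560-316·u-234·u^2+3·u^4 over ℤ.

(3·u+13)·(u+6)·(u-10)·(u-2)

By the rational root theorem, u = -6 is a root, giving the factor (u+6) and quotient 3·u^3-23·u^2-96·u+260.
Continuing, u = 2 is a root, giving the factor (u-2) and quotient 3·u^2-17·u-130.
The remaining quadratic factors as (u-10)(3·u+13).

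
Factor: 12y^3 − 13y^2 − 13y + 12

(3y − 4)(4y − 3)(y + 1)

Trying the rational-root candidates, y = 4/3 is a root, so (3y − 4) is a factor; dividing leaves 4y^2 + y − 3.
The remaining quadratic factors as (y + 1)(4y − 3).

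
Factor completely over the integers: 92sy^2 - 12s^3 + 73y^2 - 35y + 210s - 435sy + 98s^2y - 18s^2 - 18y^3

Group: 6s(-2s^2 + 16sy - 3s + 18y^2 - 73y + 35) - y(-2s^2 + 16sy - 3s + 18y^2 - 73y + 35); both groups contain (-2s^2 + 16sy - 3s + 18y^2 - 73y + 35), so (6s - y) is a factor with cofactor -2s^2 + 16sy - 3s + 18y^2 - 73y + 35.
The cofactor groups again: -2s^2 + 16sy - 3s + 18y^2 - 73y + 35 = -2s(s - 9y + 5) + (-2y + 7)(s - 9y + 5); both groups contain (s - 9y + 5), giving -(2s + 2y - 7)(s - 9y + 5).

-(2s + 2y - 7)(6s - y)(s - 9y + 5)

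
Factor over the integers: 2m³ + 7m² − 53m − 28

Among the possible rational roots, m = −7 is a root, giving the factor (m + 7) and quotient 2m² − 7m − 4.
The remaining quadratic factors as (m − 4)(2m + 1).

(2m + 1)(m + 7)(m − 4)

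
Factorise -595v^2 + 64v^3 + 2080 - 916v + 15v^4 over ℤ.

(3v - 4)(5v + 13)(v + 8)(v - 5)

Among the possible rational roots, v = 4/3 is a root, giving the factor (3v - 4) and quotient 5v^3 + 28v^2 - 161v - 520.
Continuing, v = 5 is a root, giving the factor (v - 5) and quotient 5v^2 + 53v + 104.
The remaining quadratic factors as (5v + 13)(v + 8).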